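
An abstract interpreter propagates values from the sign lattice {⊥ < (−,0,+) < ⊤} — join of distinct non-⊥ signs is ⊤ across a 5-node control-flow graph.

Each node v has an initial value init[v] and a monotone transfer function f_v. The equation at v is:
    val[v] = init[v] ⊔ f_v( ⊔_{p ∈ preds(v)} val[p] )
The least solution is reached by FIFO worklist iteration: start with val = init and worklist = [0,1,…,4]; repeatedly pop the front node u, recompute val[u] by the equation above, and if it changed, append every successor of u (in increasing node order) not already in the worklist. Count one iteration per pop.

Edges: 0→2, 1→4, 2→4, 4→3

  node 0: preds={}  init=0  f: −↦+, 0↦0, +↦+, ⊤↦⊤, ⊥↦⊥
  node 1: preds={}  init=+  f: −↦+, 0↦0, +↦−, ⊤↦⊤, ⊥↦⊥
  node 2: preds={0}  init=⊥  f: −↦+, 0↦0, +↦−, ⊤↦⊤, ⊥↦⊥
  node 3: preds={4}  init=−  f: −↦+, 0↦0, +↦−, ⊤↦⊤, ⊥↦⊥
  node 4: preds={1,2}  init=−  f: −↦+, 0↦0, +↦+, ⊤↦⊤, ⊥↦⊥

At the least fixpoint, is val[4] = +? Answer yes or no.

no

Trace (6 dequeues):
  [1] u=0 | in ⊥ | out 0 | ==
  [2] u=1 | in ⊥ | out + | ==
  [3] u=2 | in 0 | out 0 | prev ⊥ | push {}
  [4] u=3 | in − | out ⊤ | prev − | push {}
  [5] u=4 | in ⊤ | out ⊤ | prev − | push {3}
  [6] u=3 | in ⊤ | out ⊤ | ==

Converged values:
  [0] 0
  [1] +
  [2] 0
  [3] ⊤
  [4] ⊤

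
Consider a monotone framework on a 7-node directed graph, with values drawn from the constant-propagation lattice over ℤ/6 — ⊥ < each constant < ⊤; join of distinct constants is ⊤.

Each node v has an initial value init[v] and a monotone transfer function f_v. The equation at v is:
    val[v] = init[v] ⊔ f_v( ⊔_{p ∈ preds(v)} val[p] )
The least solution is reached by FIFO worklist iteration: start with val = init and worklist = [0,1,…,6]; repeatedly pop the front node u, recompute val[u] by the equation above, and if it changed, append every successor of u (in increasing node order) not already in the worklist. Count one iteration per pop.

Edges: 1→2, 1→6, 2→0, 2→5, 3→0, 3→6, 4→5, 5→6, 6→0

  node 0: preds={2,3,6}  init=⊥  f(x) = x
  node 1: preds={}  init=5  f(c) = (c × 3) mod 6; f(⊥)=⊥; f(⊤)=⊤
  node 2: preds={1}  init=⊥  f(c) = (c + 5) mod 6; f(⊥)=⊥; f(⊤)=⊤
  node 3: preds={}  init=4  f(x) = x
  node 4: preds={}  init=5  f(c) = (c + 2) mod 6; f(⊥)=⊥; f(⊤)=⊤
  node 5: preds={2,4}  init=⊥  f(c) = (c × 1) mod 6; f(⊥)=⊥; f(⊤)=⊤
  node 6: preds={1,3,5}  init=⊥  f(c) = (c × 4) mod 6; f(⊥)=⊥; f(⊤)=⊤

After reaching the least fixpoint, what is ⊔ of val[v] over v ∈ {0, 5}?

Iteration log — 8 steps:
  step 1. node 0  ⊔preds=4  new=4  old=⊥  +wl: 
  step 2. node 1  ⊔preds=⊥  new=5  stable
  step 3. node 2  ⊔preds=5  new=4  old=⊥  +wl: 0
  step 4. node 3  ⊔preds=⊥  new=4  stable
  step 5. node 4  ⊔preds=⊥  new=5  stable
  step 6. node 5  ⊔preds=⊤  new=⊤  old=⊥  +wl: 
  step 7. node 6  ⊔preds=⊤  new=⊤  old=⊥  +wl: 
  step 8. node 0  ⊔preds=⊤  new=⊤  old=4  +wl: 

Least fixpoint reached:
  node 0: ⊤
  node 1: 5
  node 2: 4
  node 3: 4
  node 4: 5
  node 5: ⊤
  node 6: ⊤

⊤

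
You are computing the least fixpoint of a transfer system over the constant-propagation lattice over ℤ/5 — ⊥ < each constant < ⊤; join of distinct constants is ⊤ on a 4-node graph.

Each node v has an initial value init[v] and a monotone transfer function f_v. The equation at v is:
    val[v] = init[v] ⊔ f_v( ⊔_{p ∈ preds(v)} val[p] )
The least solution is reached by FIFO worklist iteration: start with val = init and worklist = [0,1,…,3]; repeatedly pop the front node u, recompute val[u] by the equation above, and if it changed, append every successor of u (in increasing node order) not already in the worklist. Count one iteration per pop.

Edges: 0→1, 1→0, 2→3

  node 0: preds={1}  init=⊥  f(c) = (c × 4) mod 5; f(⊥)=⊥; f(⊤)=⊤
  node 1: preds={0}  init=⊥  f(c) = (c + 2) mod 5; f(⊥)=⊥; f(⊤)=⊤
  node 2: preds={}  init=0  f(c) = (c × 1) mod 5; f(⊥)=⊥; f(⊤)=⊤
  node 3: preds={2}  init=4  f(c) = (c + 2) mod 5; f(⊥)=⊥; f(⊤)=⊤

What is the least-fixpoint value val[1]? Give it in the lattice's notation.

Iteration log — 4 steps:
  step 1. node 0  ⊔preds=⊥  new=⊥  stable
  step 2. node 1  ⊔preds=⊥  new=⊥  stable
  step 3. node 2  ⊔preds=⊥  new=0  stable
  step 4. node 3  ⊔preds=0  new=⊤  old=4  +wl: 

Least fixpoint reached:
  node 0: ⊥
  node 1: ⊥
  node 2: 0
  node 3: ⊤

⊥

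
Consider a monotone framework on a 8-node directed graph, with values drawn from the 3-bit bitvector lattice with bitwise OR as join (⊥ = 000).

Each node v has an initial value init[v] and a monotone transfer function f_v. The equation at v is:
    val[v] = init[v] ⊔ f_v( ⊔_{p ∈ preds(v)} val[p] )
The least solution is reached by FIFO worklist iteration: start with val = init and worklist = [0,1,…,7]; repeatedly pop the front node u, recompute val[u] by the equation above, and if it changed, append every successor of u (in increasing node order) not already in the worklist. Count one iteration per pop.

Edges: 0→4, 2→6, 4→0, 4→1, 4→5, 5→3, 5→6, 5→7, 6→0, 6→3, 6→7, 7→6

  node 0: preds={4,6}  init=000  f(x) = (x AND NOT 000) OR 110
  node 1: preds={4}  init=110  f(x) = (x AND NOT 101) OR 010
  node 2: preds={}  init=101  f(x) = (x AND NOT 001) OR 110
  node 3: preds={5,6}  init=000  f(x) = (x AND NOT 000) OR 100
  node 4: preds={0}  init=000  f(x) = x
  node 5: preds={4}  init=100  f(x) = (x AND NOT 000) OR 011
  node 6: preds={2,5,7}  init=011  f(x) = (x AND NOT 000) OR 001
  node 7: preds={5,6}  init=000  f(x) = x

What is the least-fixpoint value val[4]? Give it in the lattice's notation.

111

Worklist (12 pops):
  #1 pop 0: in=011 → 111 (was 000); enqueue []
  #2 pop 1: in=000 → 110 (no change)
  #3 pop 2: in=000 → 111 (was 101); enqueue []
  #4 pop 3: in=111 → 111 (was 000); enqueue []
  #5 pop 4: in=111 → 111 (was 000); enqueue [0,1]
  #6 pop 5: in=111 → 111 (was 100); enqueue [3]
  #7 pop 6: in=111 → 111 (was 011); enqueue []
  #8 pop 7: in=111 → 111 (was 000); enqueue [6]
  #9 pop 0: in=111 → 111 (no change)
  #10 pop 1: in=111 → 110 (no change)
  #11 pop 3: in=111 → 111 (no change)
  #12 pop 6: in=111 → 111 (no change)

Fixpoint:
  val[0] = 111
  val[1] = 110
  val[2] = 111
  val[3] = 111
  val[4] = 111
  val[5] = 111
  val[6] = 111
  val[7] = 111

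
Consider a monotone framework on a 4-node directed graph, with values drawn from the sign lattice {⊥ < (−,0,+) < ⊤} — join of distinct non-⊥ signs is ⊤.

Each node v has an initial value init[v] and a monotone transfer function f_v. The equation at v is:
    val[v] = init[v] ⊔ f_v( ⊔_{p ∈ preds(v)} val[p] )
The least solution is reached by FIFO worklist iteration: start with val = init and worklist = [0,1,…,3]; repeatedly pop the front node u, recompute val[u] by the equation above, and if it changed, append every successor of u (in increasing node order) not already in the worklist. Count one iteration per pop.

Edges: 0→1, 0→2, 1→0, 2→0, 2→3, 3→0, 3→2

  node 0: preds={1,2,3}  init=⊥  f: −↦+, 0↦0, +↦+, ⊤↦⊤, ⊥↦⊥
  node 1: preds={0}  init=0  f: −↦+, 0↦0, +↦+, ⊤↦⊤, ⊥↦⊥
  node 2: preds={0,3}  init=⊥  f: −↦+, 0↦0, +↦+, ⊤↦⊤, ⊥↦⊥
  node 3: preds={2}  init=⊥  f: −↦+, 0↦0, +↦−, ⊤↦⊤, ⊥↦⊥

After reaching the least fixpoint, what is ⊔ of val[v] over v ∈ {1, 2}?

0

Trace (6 dequeues):
  [1] u=0 | in 0 | out 0 | prev ⊥ | push {}
  [2] u=1 | in 0 | out 0 | ==
  [3] u=2 | in 0 | out 0 | prev ⊥ | push {0}
  [4] u=3 | in 0 | out 0 | prev ⊥ | push {2}
  [5] u=0 | in 0 | out 0 | ==
  [6] u=2 | in 0 | out 0 | ==

Converged values:
  [0] 0
  [1] 0
  [2] 0
  [3] 0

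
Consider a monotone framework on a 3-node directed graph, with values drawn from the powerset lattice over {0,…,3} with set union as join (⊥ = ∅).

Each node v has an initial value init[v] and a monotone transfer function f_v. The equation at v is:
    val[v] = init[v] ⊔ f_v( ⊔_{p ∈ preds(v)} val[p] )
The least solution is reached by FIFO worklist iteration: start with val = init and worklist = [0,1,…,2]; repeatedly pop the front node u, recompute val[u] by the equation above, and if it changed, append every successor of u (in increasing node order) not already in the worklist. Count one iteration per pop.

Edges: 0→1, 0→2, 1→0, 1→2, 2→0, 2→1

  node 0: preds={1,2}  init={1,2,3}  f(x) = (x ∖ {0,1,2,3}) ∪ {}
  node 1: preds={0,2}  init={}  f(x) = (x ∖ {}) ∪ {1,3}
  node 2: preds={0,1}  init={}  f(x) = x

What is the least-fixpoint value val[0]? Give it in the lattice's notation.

{1,2,3}

Worklist (5 pops):
  #1 pop 0: in={} → {1,2,3} (no change)
  #2 pop 1: in={1,2,3} → {1,2,3} (was {}); enqueue [0]
  #3 pop 2: in={1,2,3} → {1,2,3} (was {}); enqueue [1]
  #4 pop 0: in={1,2,3} → {1,2,3} (no change)
  #5 pop 1: in={1,2,3} → {1,2,3} (no change)

Fixpoint:
  val[0] = {1,2,3}
  val[1] = {1,2,3}
  val[2] = {1,2,3}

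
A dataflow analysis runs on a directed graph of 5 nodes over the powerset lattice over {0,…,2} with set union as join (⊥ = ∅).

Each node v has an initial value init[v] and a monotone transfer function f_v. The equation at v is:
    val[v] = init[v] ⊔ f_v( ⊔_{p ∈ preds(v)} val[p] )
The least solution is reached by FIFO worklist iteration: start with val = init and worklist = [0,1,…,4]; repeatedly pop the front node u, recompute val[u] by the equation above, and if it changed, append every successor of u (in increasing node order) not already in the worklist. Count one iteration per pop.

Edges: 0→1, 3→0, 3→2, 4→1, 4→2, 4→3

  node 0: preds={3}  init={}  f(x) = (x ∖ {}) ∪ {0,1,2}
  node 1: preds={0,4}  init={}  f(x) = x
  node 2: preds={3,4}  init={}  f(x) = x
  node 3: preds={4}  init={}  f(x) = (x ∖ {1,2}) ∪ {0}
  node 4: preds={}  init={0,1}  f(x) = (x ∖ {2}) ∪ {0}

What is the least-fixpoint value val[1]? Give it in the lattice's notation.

{0,1,2}

Worklist (7 pops):
  #1 pop 0: in={} → {0,1,2} (was {}); enqueue []
  #2 pop 1: in={0,1,2} → {0,1,2} (was {}); enqueue []
  #3 pop 2: in={0,1} → {0,1} (was {}); enqueue []
  #4 pop 3: in={0,1} → {0} (was {}); enqueue [0,2]
  #5 pop 4: in={} → {0,1} (no change)
  #6 pop 0: in={0} → {0,1,2} (no change)
  #7 pop 2: in={0,1} → {0,1} (no change)

Fixpoint:
  val[0] = {0,1,2}
  val[1] = {0,1,2}
  val[2] = {0,1}
  val[3] = {0}
  val[4] = {0,1}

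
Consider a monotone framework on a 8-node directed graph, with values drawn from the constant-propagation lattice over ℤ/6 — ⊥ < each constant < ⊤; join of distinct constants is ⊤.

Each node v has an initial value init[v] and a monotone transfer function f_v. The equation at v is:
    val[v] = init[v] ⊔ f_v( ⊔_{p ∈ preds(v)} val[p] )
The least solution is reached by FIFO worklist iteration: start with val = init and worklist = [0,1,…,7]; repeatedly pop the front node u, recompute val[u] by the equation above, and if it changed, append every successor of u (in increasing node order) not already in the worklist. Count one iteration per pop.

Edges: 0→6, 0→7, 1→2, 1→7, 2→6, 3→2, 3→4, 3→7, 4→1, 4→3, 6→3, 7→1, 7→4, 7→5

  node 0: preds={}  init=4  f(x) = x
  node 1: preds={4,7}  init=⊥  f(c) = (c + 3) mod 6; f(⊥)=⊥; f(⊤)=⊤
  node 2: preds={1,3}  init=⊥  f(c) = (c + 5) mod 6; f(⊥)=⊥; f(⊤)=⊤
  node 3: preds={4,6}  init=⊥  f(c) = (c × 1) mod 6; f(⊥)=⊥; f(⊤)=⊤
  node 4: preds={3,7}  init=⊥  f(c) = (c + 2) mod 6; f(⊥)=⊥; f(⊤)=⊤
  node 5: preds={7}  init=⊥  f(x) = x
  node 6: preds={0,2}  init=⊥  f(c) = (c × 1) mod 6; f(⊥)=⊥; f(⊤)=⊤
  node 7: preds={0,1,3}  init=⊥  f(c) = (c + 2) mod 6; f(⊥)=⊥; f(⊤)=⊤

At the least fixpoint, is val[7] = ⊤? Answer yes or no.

yes

Iteration log — 22 steps:
  step 1. node 0  ⊔preds=⊥  new=4  stable
  step 2. node 1  ⊔preds=⊥  new=⊥  stable
  step 3. node 2  ⊔preds=⊥  new=⊥  stable
  step 4. node 3  ⊔preds=⊥  new=⊥  stable
  step 5. node 4  ⊔preds=⊥  new=⊥  stable
  step 6. node 5  ⊔preds=⊥  new=⊥  stable
  step 7. node 6  ⊔preds=4  new=4  old=⊥  +wl: 3
  step 8. node 7  ⊔preds=4  new=0  old=⊥  +wl: 1,4,5
  step 9. node 3  ⊔preds=4  new=4  old=⊥  +wl: 2,7
  step 10. node 1  ⊔preds=0  new=3  old=⊥  +wl: 
  step 11. node 4  ⊔preds=⊤  new=⊤  old=⊥  +wl: 1,3
  step 12. node 5  ⊔preds=0  new=0  old=⊥  +wl: 
  step 13. node 2  ⊔preds=⊤  new=⊤  old=⊥  +wl: 6
  step 14. node 7  ⊔preds=⊤  new=⊤  old=0  +wl: 4,5
  step 15. node 1  ⊔preds=⊤  new=⊤  old=3  +wl: 2,7
  step 16. node 3  ⊔preds=⊤  new=⊤  old=4  +wl: 
  step 17. node 6  ⊔preds=⊤  new=⊤  old=4  +wl: 3
  step 18. node 4  ⊔preds=⊤  new=⊤  stable
  step 19. node 5  ⊔preds=⊤  new=⊤  old=0  +wl: 
  step 20. node 2  ⊔preds=⊤  new=⊤  stable
  step 21. node 7  ⊔preds=⊤  new=⊤  stable
  step 22. node 3  ⊔preds=⊤  new=⊤  stable

Least fixpoint reached:
  node 0: 4
  node 1: ⊤
  node 2: ⊤
  node 3: ⊤
  node 4: ⊤
  node 5: ⊤
  node 6: ⊤
  node 7: ⊤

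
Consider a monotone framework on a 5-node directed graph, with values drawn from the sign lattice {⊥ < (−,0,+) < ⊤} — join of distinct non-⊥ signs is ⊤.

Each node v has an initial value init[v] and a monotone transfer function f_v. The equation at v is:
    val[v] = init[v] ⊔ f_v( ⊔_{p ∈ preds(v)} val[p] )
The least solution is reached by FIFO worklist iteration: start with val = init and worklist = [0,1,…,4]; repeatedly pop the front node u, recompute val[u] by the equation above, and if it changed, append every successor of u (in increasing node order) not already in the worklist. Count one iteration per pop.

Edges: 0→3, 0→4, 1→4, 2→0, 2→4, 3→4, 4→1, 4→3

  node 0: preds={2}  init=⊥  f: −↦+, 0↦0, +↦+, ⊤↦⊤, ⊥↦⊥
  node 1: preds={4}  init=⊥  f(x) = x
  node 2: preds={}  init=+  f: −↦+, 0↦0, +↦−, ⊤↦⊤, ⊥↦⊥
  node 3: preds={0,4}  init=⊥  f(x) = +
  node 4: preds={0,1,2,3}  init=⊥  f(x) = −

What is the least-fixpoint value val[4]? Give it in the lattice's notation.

−

Worklist (8 pops):
  #1 pop 0: in=+ → + (was ⊥); enqueue []
  #2 pop 1: in=⊥ → ⊥ (no change)
  #3 pop 2: in=⊥ → + (no change)
  #4 pop 3: in=+ → + (was ⊥); enqueue []
  #5 pop 4: in=+ → − (was ⊥); enqueue [1,3]
  #6 pop 1: in=− → − (was ⊥); enqueue [4]
  #7 pop 3: in=⊤ → + (no change)
  #8 pop 4: in=⊤ → − (no change)

Fixpoint:
  val[0] = +
  val[1] = −
  val[2] = +
  val[3] = +
  val[4] = −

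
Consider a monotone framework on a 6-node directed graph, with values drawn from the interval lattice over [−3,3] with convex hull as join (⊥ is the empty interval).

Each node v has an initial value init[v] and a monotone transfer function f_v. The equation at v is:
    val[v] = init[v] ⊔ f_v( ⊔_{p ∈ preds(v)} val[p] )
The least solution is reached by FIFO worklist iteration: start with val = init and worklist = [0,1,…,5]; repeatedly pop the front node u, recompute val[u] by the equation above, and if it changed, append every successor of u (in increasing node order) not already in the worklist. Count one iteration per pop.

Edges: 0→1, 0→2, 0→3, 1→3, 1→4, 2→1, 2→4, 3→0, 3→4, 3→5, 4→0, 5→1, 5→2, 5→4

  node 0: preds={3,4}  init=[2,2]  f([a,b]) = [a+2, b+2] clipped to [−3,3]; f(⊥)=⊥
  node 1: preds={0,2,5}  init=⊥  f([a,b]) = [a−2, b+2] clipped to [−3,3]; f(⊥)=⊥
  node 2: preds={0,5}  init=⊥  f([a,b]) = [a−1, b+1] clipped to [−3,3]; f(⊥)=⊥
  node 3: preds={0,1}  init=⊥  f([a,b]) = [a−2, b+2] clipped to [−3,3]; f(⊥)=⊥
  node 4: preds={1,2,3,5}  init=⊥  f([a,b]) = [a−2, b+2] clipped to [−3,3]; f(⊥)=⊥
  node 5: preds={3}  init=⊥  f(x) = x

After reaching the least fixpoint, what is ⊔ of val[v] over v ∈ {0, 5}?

[-3,3]

Trace (18 dequeues):
  [1] u=0 | in ⊥ | out [2,2] | ==
  [2] u=1 | in [2,2] | out [0,3] | prev ⊥ | push {}
  [3] u=2 | in [2,2] | out [1,3] | prev ⊥ | push {1}
  [4] u=3 | in [0,3] | out [-2,3] | prev ⊥ | push {0}
  [5] u=4 | in [-2,3] | out [-3,3] | prev ⊥ | push {}
  [6] u=5 | in [-2,3] | out [-2,3] | prev ⊥ | push {2,4}
  [7] u=1 | in [-2,3] | out [-3,3] | prev [0,3] | push {3}
  [8] u=0 | in [-3,3] | out [-1,3] | prev [2,2] | push {1}
  [9] u=2 | in [-2,3] | out [-3,3] | prev [1,3] | push {}
  [10] u=4 | in [-3,3] | out [-3,3] | ==
  [11] u=3 | in [-3,3] | out [-3,3] | prev [-2,3] | push {0,4,5}
  [12] u=1 | in [-3,3] | out [-3,3] | ==
  [13] u=0 | in [-3,3] | out [-1,3] | ==
  [14] u=4 | in [-3,3] | out [-3,3] | ==
  [15] u=5 | in [-3,3] | out [-3,3] | prev [-2,3] | push {1,2,4}
  [16] u=1 | in [-3,3] | out [-3,3] | ==
  [17] u=2 | in [-3,3] | out [-3,3] | ==
  [18] u=4 | in [-3,3] | out [-3,3] | ==

Converged values:
  [0] [-1,3]
  [1] [-3,3]
  [2] [-3,3]
  [3] [-3,3]
  [4] [-3,3]
  [5] [-3,3]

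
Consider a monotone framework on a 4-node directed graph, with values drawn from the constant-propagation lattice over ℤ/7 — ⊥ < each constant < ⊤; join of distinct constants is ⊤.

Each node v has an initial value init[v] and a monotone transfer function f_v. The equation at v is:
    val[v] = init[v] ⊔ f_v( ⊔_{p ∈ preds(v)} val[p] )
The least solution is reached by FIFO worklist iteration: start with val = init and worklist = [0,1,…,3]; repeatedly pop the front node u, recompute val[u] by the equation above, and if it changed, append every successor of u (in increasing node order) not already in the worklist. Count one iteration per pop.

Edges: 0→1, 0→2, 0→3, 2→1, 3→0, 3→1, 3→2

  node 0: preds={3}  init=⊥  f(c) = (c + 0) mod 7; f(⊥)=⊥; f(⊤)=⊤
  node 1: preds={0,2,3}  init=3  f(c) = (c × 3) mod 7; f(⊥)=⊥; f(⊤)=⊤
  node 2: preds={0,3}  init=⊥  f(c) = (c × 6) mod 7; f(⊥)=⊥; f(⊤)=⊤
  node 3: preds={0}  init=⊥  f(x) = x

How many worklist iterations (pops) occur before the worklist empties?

4

Iteration log — 4 steps:
  step 1. node 0  ⊔preds=⊥  new=⊥  stable
  step 2. node 1  ⊔preds=⊥  new=3  stable
  step 3. node 2  ⊔preds=⊥  new=⊥  stable
  step 4. node 3  ⊔preds=⊥  new=⊥  stable

Least fixpoint reached:
  node 0: ⊥
  node 1: 3
  node 2: ⊥
  node 3: ⊥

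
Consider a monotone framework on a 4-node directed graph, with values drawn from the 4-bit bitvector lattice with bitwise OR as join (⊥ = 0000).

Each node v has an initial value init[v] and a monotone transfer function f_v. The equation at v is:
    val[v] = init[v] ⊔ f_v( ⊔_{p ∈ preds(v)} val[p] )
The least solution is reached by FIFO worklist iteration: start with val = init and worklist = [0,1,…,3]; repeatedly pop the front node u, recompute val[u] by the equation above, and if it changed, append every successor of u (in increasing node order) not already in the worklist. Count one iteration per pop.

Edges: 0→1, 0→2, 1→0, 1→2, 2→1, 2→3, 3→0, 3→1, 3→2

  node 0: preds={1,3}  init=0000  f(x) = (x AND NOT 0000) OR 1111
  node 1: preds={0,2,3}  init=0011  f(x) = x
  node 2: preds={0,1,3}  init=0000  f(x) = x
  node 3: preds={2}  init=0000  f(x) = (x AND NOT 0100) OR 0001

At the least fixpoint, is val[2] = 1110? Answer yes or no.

no

Iteration log — 7 steps:
  step 1. node 0  ⊔preds=0011  new=1111  old=0000  +wl: 
  step 2. node 1  ⊔preds=1111  new=1111  old=0011  +wl: 0
  step 3. node 2  ⊔preds=1111  new=1111  old=0000  +wl: 1
  step 4. node 3  ⊔preds=1111  new=1011  old=0000  +wl: 2
  step 5. node 0  ⊔preds=1111  new=1111  stable
  step 6. node 1  ⊔preds=1111  new=1111  stable
  step 7. node 2  ⊔preds=1111  new=1111  stable

Least fixpoint reached:
  node 0: 1111
  node 1: 1111
  node 2: 1111
  node 3: 1011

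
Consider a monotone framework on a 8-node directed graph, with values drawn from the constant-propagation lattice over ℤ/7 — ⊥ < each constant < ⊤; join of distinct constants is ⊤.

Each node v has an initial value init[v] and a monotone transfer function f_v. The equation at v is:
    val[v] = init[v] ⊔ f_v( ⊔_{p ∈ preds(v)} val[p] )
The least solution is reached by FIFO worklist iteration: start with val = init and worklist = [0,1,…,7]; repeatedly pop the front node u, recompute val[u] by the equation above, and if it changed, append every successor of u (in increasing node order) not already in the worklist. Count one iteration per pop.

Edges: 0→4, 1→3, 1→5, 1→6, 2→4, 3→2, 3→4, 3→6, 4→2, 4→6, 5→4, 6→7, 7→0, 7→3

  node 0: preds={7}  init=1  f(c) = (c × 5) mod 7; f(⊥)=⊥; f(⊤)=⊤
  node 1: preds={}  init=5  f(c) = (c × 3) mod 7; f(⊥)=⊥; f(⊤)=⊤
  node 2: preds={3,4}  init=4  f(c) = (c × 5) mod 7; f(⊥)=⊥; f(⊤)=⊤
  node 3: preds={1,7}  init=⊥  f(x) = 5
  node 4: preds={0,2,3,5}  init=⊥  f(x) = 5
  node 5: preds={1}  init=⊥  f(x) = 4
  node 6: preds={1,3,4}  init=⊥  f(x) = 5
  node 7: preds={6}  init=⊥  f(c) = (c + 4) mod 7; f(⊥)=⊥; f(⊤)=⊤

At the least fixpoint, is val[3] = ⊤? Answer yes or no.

no

Iteration log — 13 steps:
  step 1. node 0  ⊔preds=⊥  new=1  stable
  step 2. node 1  ⊔preds=⊥  new=5  stable
  step 3. node 2  ⊔preds=⊥  new=4  stable
  step 4. node 3  ⊔preds=5  new=5  old=⊥  +wl: 2
  step 5. node 4  ⊔preds=⊤  new=5  old=⊥  +wl: 
  step 6. node 5  ⊔preds=5  new=4  old=⊥  +wl: 4
  step 7. node 6  ⊔preds=5  new=5  old=⊥  +wl: 
  step 8. node 7  ⊔preds=5  new=2  old=⊥  +wl: 0,3
  step 9. node 2  ⊔preds=5  new=4  stable
  step 10. node 4  ⊔preds=⊤  new=5  stable
  step 11. node 0  ⊔preds=2  new=⊤  old=1  +wl: 4
  step 12. node 3  ⊔preds=⊤  new=5  stable
  step 13. node 4  ⊔preds=⊤  new=5  stable

Least fixpoint reached:
  node 0: ⊤
  node 1: 5
  node 2: 4
  node 3: 5
  node 4: 5
  node 5: 4
  node 6: 5
  node 7: 2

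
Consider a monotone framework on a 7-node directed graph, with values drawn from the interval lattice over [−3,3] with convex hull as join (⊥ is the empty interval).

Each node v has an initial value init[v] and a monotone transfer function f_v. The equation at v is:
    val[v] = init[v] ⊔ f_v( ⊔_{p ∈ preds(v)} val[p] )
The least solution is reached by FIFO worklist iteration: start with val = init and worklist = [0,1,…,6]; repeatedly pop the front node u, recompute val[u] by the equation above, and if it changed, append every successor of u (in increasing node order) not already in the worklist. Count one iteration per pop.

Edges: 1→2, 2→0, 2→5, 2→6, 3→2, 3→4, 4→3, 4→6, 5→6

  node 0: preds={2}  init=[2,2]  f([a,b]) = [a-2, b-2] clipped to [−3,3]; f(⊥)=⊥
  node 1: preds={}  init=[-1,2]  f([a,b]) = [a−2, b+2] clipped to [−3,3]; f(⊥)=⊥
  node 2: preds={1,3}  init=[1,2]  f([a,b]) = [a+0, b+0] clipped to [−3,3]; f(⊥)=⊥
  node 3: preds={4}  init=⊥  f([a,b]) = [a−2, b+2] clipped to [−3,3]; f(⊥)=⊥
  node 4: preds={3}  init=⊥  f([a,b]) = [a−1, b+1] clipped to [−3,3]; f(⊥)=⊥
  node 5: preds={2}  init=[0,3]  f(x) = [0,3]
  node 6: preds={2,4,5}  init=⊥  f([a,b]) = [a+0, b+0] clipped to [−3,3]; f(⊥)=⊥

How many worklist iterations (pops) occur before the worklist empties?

Iteration log — 8 steps:
  step 1. node 0  ⊔preds=[1,2]  new=[-1,2]  old=[2,2]  +wl: 
  step 2. node 1  ⊔preds=⊥  new=[-1,2]  stable
  step 3. node 2  ⊔preds=[-1,2]  new=[-1,2]  old=[1,2]  +wl: 0
  step 4. node 3  ⊔preds=⊥  new=⊥  stable
  step 5. node 4  ⊔preds=⊥  new=⊥  stable
  step 6. node 5  ⊔preds=[-1,2]  new=[0,3]  stable
  step 7. node 6  ⊔preds=[-1,3]  new=[-1,3]  old=⊥  +wl: 
  step 8. node 0  ⊔preds=[-1,2]  new=[-3,2]  old=[-1,2]  +wl: 

Least fixpoint reached:
  node 0: [-3,2]
  node 1: [-1,2]
  node 2: [-1,2]
  node 3: ⊥
  node 4: ⊥
  node 5: [0,3]
  node 6: [-1,3]

8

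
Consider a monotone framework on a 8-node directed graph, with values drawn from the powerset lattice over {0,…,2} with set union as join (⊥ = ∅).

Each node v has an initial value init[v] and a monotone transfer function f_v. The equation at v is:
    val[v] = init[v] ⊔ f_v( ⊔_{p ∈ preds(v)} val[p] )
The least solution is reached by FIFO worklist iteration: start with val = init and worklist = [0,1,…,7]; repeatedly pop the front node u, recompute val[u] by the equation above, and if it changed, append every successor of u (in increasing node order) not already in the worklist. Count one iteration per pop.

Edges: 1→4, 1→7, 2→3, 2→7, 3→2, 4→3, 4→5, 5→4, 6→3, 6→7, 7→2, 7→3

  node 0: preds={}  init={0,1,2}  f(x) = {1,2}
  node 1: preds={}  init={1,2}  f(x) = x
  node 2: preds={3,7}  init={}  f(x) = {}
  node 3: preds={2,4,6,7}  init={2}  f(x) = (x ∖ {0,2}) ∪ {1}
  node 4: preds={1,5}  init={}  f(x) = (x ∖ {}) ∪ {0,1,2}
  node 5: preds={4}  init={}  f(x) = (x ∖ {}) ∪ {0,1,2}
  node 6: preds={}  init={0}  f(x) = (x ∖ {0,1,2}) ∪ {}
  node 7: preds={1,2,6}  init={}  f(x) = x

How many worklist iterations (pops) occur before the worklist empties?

11

Iteration log — 11 steps:
  step 1. node 0  ⊔preds={}  new={0,1,2}  stable
  step 2. node 1  ⊔preds={}  new={1,2}  stable
  step 3. node 2  ⊔preds={2}  new={}  stable
  step 4. node 3  ⊔preds={0}  new={1,2}  old={2}  +wl: 2
  step 5. node 4  ⊔preds={1,2}  new={0,1,2}  old={}  +wl: 3
  step 6. node 5  ⊔preds={0,1,2}  new={0,1,2}  old={}  +wl: 4
  step 7. node 6  ⊔preds={}  new={0}  stable
  step 8. node 7  ⊔preds={0,1,2}  new={0,1,2}  old={}  +wl: 
  step 9. node 2  ⊔preds={0,1,2}  new={}  stable
  step 10. node 3  ⊔preds={0,1,2}  new={1,2}  stable
  step 11. node 4  ⊔preds={0,1,2}  new={0,1,2}  stable

Least fixpoint reached:
  node 0: {0,1,2}
  node 1: {1,2}
  node 2: {}
  node 3: {1,2}
  node 4: {0,1,2}
  node 5: {0,1,2}
  node 6: {0}
  node 7: {0,1,2}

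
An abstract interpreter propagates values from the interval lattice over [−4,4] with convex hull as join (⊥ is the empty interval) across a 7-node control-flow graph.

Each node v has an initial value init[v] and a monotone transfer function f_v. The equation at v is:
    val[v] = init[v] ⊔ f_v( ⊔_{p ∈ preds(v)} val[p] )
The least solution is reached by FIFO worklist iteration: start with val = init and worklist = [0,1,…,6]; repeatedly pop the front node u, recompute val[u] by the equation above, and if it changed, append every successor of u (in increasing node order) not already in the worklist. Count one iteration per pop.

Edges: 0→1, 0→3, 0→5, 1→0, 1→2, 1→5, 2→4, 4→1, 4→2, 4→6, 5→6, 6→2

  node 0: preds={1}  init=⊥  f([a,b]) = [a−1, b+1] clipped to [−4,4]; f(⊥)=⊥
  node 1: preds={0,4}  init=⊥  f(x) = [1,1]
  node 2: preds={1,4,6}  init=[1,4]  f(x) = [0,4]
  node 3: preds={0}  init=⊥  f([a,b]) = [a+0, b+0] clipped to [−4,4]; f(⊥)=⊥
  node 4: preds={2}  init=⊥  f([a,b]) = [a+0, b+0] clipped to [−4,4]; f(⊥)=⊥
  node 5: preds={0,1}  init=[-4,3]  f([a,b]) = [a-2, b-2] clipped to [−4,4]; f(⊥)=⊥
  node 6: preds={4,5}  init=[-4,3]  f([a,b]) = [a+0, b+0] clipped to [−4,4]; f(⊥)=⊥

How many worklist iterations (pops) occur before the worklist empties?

Iteration log — 12 steps:
  step 1. node 0  ⊔preds=⊥  new=⊥  stable
  step 2. node 1  ⊔preds=⊥  new=[1,1]  old=⊥  +wl: 0
  step 3. node 2  ⊔preds=[-4,3]  new=[0,4]  old=[1,4]  +wl: 
  step 4. node 3  ⊔preds=⊥  new=⊥  stable
  step 5. node 4  ⊔preds=[0,4]  new=[0,4]  old=⊥  +wl: 1,2
  step 6. node 5  ⊔preds=[1,1]  new=[-4,3]  stable
  step 7. node 6  ⊔preds=[-4,4]  new=[-4,4]  old=[-4,3]  +wl: 
  step 8. node 0  ⊔preds=[1,1]  new=[0,2]  old=⊥  +wl: 3,5
  step 9. node 1  ⊔preds=[0,4]  new=[1,1]  stable
  step 10. node 2  ⊔preds=[-4,4]  new=[0,4]  stable
  step 11. node 3  ⊔preds=[0,2]  new=[0,2]  old=⊥  +wl: 
  step 12. node 5  ⊔preds=[0,2]  new=[-4,3]  stable

Least fixpoint reached:
  node 0: [0,2]
  node 1: [1,1]
  node 2: [0,4]
  node 3: [0,2]
  node 4: [0,4]
  node 5: [-4,3]
  node 6: [-4,4]

12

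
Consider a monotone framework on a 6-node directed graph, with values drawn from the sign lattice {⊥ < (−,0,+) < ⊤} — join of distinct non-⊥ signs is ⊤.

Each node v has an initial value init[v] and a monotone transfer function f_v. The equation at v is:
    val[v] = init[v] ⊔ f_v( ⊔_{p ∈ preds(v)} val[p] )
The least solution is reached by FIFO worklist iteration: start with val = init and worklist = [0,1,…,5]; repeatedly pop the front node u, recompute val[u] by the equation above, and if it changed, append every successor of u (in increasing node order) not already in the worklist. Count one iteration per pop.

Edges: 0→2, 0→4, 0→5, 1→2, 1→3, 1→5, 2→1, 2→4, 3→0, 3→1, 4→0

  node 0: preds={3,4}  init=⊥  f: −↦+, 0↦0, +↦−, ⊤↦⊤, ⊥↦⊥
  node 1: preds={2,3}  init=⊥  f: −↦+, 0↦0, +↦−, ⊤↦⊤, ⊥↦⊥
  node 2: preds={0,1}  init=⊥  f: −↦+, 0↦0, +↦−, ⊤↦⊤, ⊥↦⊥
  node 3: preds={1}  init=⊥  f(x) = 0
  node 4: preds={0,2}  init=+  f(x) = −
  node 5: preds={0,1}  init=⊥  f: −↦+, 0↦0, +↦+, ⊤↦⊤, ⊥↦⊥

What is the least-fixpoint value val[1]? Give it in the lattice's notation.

⊤

Trace (13 dequeues):
  [1] u=0 | in + | out − | prev ⊥ | push {}
  [2] u=1 | in ⊥ | out ⊥ | ==
  [3] u=2 | in − | out + | prev ⊥ | push {1}
  [4] u=3 | in ⊥ | out 0 | prev ⊥ | push {0}
  [5] u=4 | in ⊤ | out ⊤ | prev + | push {}
  [6] u=5 | in − | out + | prev ⊥ | push {}
  [7] u=1 | in ⊤ | out ⊤ | prev ⊥ | push {2,3,5}
  [8] u=0 | in ⊤ | out ⊤ | prev − | push {4}
  [9] u=2 | in ⊤ | out ⊤ | prev + | push {1}
  [10] u=3 | in ⊤ | out 0 | ==
  [11] u=5 | in ⊤ | out ⊤ | prev + | push {}
  [12] u=4 | in ⊤ | out ⊤ | ==
  [13] u=1 | in ⊤ | out ⊤ | ==

Converged values:
  [0] ⊤
  [1] ⊤
  [2] ⊤
  [3] 0
  [4] ⊤
  [5] ⊤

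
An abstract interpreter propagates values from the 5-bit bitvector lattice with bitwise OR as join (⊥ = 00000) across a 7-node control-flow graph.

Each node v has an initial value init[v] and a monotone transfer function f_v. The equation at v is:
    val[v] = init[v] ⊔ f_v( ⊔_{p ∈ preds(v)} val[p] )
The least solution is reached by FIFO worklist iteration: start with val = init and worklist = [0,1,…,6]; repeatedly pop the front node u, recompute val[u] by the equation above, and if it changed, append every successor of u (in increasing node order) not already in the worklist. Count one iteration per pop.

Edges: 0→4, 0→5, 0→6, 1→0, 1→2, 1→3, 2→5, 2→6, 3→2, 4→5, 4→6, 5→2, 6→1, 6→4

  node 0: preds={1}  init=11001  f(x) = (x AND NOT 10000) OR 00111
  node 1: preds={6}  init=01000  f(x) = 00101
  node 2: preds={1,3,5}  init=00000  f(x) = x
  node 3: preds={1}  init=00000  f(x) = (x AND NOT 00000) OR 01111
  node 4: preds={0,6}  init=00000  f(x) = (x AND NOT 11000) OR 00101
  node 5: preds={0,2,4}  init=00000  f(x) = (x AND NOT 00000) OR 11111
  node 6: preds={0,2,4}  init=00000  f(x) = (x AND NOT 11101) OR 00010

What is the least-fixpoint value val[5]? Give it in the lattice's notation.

11111

Trace (13 dequeues):
  [1] u=0 | in 01000 | out 11111 | prev 11001 | push {}
  [2] u=1 | in 00000 | out 01101 | prev 01000 | push {0}
  [3] u=2 | in 01101 | out 01101 | prev 00000 | push {}
  [4] u=3 | in 01101 | out 01111 | prev 00000 | push {2}
  [5] u=4 | in 11111 | out 00111 | prev 00000 | push {}
  [6] u=5 | in 11111 | out 11111 | prev 00000 | push {}
  [7] u=6 | in 11111 | out 00010 | prev 00000 | push {1,4}
  [8] u=0 | in 01101 | out 11111 | ==
  [9] u=2 | in 11111 | out 11111 | prev 01101 | push {5,6}
  [10] u=1 | in 00010 | out 01101 | ==
  [11] u=4 | in 11111 | out 00111 | ==
  [12] u=5 | in 11111 | out 11111 | ==
  [13] u=6 | in 11111 | out 00010 | ==

Converged values:
  [0] 11111
  [1] 01101
  [2] 11111
  [3] 01111
  [4] 00111
  [5] 11111
  [6] 00010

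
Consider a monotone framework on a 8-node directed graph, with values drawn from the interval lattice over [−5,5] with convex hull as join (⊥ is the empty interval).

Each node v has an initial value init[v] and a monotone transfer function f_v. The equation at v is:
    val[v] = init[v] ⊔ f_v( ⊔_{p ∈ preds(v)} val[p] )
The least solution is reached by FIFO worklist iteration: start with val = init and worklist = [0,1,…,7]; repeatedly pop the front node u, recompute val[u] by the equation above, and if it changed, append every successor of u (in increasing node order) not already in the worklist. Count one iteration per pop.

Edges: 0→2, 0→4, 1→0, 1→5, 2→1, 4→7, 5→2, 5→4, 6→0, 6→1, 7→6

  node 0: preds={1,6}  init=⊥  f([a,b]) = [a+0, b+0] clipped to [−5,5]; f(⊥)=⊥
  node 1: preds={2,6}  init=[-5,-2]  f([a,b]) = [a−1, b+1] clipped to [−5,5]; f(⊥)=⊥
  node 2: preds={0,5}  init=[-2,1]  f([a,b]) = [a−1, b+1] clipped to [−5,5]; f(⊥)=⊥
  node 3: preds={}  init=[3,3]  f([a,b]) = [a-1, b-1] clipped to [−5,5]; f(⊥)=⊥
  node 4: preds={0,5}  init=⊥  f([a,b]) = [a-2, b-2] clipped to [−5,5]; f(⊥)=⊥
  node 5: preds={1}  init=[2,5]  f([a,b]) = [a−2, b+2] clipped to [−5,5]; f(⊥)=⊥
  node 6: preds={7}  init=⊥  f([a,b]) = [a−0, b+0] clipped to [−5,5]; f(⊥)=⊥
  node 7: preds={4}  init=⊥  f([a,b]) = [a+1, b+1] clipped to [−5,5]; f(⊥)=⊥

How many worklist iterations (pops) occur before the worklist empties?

Iteration log — 18 steps:
  step 1. node 0  ⊔preds=[-5,-2]  new=[-5,-2]  old=⊥  +wl: 
  step 2. node 1  ⊔preds=[-2,1]  new=[-5,2]  old=[-5,-2]  +wl: 0
  step 3. node 2  ⊔preds=[-5,5]  new=[-5,5]  old=[-2,1]  +wl: 1
  step 4. node 3  ⊔preds=⊥  new=[3,3]  stable
  step 5. node 4  ⊔preds=[-5,5]  new=[-5,3]  old=⊥  +wl: 
  step 6. node 5  ⊔preds=[-5,2]  new=[-5,5]  old=[2,5]  +wl: 2,4
  step 7. node 6  ⊔preds=⊥  new=⊥  stable
  step 8. node 7  ⊔preds=[-5,3]  new=[-4,4]  old=⊥  +wl: 6
  step 9. node 0  ⊔preds=[-5,2]  new=[-5,2]  old=[-5,-2]  +wl: 
  step 10. node 1  ⊔preds=[-5,5]  new=[-5,5]  old=[-5,2]  +wl: 0,5
  step 11. node 2  ⊔preds=[-5,5]  new=[-5,5]  stable
  step 12. node 4  ⊔preds=[-5,5]  new=[-5,3]  stable
  step 13. node 6  ⊔preds=[-4,4]  new=[-4,4]  old=⊥  +wl: 1
  step 14. node 0  ⊔preds=[-5,5]  new=[-5,5]  old=[-5,2]  +wl: 2,4
  step 15. node 5  ⊔preds=[-5,5]  new=[-5,5]  stable
  step 16. node 1  ⊔preds=[-5,5]  new=[-5,5]  stable
  step 17. node 2  ⊔preds=[-5,5]  new=[-5,5]  stable
  step 18. node 4  ⊔preds=[-5,5]  new=[-5,3]  stable

Least fixpoint reached:
  node 0: [-5,5]
  node 1: [-5,5]
  node 2: [-5,5]
  node 3: [3,3]
  node 4: [-5,3]
  node 5: [-5,5]
  node 6: [-4,4]
  node 7: [-4,4]

18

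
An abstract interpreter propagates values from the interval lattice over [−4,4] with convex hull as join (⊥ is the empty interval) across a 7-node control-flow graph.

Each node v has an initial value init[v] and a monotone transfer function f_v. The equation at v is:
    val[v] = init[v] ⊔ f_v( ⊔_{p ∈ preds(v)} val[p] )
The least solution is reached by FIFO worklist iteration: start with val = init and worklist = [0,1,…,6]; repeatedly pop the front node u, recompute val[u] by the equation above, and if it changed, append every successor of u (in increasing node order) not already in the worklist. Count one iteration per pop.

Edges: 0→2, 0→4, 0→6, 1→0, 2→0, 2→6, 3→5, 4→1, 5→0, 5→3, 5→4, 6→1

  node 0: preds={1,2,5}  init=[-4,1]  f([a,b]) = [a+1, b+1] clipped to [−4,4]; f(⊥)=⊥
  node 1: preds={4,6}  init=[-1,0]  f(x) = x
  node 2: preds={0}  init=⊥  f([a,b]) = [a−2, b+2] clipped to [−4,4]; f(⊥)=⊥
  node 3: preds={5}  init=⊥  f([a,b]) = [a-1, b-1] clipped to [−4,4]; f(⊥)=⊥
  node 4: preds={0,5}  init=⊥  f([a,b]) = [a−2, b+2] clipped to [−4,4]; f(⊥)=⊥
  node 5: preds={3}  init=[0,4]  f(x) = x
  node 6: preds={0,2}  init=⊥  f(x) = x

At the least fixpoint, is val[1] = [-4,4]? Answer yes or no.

Iteration log — 24 steps:
  step 1. node 0  ⊔preds=[-1,4]  new=[-4,4]  old=[-4,1]  +wl: 
  step 2. node 1  ⊔preds=⊥  new=[-1,0]  stable
  step 3. node 2  ⊔preds=[-4,4]  new=[-4,4]  old=⊥  +wl: 0
  step 4. node 3  ⊔preds=[0,4]  new=[-1,3]  old=⊥  +wl: 
  step 5. node 4  ⊔preds=[-4,4]  new=[-4,4]  old=⊥  +wl: 1
  step 6. node 5  ⊔preds=[-1,3]  new=[-1,4]  old=[0,4]  +wl: 3,4
  step 7. node 6  ⊔preds=[-4,4]  new=[-4,4]  old=⊥  +wl: 
  step 8. node 0  ⊔preds=[-4,4]  new=[-4,4]  stable
  step 9. node 1  ⊔preds=[-4,4]  new=[-4,4]  old=[-1,0]  +wl: 0
  step 10. node 3  ⊔preds=[-1,4]  new=[-2,3]  old=[-1,3]  +wl: 5
  step 11. node 4  ⊔preds=[-4,4]  new=[-4,4]  stable
  step 12. node 0  ⊔preds=[-4,4]  new=[-4,4]  stable
  step 13. node 5  ⊔preds=[-2,3]  new=[-2,4]  old=[-1,4]  +wl: 0,3,4
  step 14. node 0  ⊔preds=[-4,4]  new=[-4,4]  stable
  step 15. node 3  ⊔preds=[-2,4]  new=[-3,3]  old=[-2,3]  +wl: 5
  step 16. node 4  ⊔preds=[-4,4]  new=[-4,4]  stable
  step 17. node 5  ⊔preds=[-3,3]  new=[-3,4]  old=[-2,4]  +wl: 0,3,4
  step 18. node 0  ⊔preds=[-4,4]  new=[-4,4]  stable
  step 19. node 3  ⊔preds=[-3,4]  new=[-4,3]  old=[-3,3]  +wl: 5
  step 20. node 4  ⊔preds=[-4,4]  new=[-4,4]  stable
  step 21. node 5  ⊔preds=[-4,3]  new=[-4,4]  old=[-3,4]  +wl: 0,3,4
  step 22. node 0  ⊔preds=[-4,4]  new=[-4,4]  stable
  step 23. node 3  ⊔preds=[-4,4]  new=[-4,3]  stable
  step 24. node 4  ⊔preds=[-4,4]  new=[-4,4]  stable

Least fixpoint reached:
  node 0: [-4,4]
  node 1: [-4,4]
  node 2: [-4,4]
  node 3: [-4,3]
  node 4: [-4,4]
  node 5: [-4,4]
  node 6: [-4,4]

yes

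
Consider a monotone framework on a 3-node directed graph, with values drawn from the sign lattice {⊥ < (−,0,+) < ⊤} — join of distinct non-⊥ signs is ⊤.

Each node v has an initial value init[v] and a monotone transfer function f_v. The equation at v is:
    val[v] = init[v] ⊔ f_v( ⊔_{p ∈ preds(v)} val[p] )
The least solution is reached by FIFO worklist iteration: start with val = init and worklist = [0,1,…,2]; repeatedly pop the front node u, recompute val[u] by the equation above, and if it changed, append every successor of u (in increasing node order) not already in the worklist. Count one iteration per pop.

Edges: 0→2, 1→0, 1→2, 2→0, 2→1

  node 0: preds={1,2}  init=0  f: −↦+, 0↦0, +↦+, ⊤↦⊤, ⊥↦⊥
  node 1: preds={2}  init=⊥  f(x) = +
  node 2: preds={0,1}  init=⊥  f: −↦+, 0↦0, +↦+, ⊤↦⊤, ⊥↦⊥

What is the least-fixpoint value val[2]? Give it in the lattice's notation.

Iteration log — 6 steps:
  step 1. node 0  ⊔preds=⊥  new=0  stable
  step 2. node 1  ⊔preds=⊥  new=+  old=⊥  +wl: 0
  step 3. node 2  ⊔preds=⊤  new=⊤  old=⊥  +wl: 1
  step 4. node 0  ⊔preds=⊤  new=⊤  old=0  +wl: 2
  step 5. node 1  ⊔preds=⊤  new=+  stable
  step 6. node 2  ⊔preds=⊤  new=⊤  stable

Least fixpoint reached:
  node 0: ⊤
  node 1: +
  node 2: ⊤

⊤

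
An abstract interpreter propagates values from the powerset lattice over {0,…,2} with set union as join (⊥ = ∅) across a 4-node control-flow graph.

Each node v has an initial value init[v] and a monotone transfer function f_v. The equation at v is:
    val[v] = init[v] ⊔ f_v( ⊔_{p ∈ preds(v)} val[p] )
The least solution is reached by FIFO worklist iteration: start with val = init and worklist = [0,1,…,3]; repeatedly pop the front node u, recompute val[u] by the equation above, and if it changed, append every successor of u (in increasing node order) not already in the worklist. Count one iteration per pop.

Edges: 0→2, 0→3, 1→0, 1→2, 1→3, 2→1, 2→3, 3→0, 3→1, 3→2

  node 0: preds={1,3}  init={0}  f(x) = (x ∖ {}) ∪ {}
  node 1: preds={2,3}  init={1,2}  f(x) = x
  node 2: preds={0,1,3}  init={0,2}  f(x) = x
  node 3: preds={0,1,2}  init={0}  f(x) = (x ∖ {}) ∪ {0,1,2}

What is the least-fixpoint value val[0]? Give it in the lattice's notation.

{0,1,2}

Worklist (7 pops):
  #1 pop 0: in={0,1,2} → {0,1,2} (was {0}); enqueue []
  #2 pop 1: in={0,2} → {0,1,2} (was {1,2}); enqueue [0]
  #3 pop 2: in={0,1,2} → {0,1,2} (was {0,2}); enqueue [1]
  #4 pop 3: in={0,1,2} → {0,1,2} (was {0}); enqueue [2]
  #5 pop 0: in={0,1,2} → {0,1,2} (no change)
  #6 pop 1: in={0,1,2} → {0,1,2} (no change)
  #7 pop 2: in={0,1,2} → {0,1,2} (no change)

Fixpoint:
  val[0] = {0,1,2}
  val[1] = {0,1,2}
  val[2] = {0,1,2}
  val[3] = {0,1,2}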